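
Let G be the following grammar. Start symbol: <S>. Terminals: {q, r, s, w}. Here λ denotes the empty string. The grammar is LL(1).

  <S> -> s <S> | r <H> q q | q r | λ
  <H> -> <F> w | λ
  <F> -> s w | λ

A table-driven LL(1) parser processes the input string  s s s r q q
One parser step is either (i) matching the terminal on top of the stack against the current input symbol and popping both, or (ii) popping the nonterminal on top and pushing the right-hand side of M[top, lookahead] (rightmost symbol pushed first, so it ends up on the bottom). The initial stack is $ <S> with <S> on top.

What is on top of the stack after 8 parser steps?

     Stack        Input          Action
  1  $ <S>        s s s r q q $  expand <S> -> s <S>
  2  $ <S> s      s s s r q q $  match s
  3  $ <S>        s s r q q $    expand <S> -> s <S>
  4  $ <S> s      s s r q q $    match s
  5  $ <S>        s r q q $      expand <S> -> s <S>
  6  $ <S> s      s r q q $      match s
  7  $ <S>        r q q $        expand <S> -> r <H> q q
  8  $ q q <H> r  r q q $        match r
Stack after step 8: $ q q <H> (top = <H>).

<H>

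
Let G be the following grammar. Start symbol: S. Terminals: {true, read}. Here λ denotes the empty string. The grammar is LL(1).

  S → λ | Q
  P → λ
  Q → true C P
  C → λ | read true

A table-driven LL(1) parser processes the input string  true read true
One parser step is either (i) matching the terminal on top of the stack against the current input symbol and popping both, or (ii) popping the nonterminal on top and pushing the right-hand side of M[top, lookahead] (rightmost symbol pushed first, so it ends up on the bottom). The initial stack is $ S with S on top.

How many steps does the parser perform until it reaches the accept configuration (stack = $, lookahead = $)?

     Stack          Input             Action
  1  $ S            true read true $  expand S → Q
  2  $ Q            true read true $  expand Q → true C P
  3  $ P C true     true read true $  match true
  4  $ P C          read true $       expand C → read true
  5  $ P true read  read true $       match read
  6  $ P true       true $            match true
  7  $ P            $                 expand P → λ
Accept reached after 7 steps.

7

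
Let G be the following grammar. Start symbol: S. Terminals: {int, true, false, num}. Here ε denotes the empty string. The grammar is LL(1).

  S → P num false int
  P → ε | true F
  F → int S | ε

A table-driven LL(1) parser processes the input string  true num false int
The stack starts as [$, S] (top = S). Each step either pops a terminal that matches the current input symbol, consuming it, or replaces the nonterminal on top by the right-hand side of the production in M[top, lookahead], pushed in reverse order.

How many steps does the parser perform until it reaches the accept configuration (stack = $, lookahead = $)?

7

step 1: stack=$ S  input=true num false int $  — expand S → P num false int
step 2: stack=$ int false num P  input=true num false int $  — expand P → true F
step 3: stack=$ int false num F true  input=true num false int $  — match true
step 4: stack=$ int false num F  input=num false int $  — expand F → ε
step 5: stack=$ int false num  input=num false int $  — match num
step 6: stack=$ int false  input=false int $  — match false
step 7: stack=$ int  input=int $  — match int
Accept reached after 7 steps.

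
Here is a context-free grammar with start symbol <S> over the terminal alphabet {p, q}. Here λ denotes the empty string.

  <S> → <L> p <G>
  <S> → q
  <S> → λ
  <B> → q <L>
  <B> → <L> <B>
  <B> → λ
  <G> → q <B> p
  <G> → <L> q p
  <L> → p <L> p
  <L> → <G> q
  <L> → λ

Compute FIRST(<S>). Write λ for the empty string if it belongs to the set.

{λ, p, q}

FIRST(<S>) = {λ, p, q}  (via <L> p <G>)
FIRST(<B>) = {λ, p, q}  (via <L> <B>)
FIRST(<G>) = {p, q}  (via <L> q p)
FIRST(<L>) = {λ, p, q}  (via <G> q)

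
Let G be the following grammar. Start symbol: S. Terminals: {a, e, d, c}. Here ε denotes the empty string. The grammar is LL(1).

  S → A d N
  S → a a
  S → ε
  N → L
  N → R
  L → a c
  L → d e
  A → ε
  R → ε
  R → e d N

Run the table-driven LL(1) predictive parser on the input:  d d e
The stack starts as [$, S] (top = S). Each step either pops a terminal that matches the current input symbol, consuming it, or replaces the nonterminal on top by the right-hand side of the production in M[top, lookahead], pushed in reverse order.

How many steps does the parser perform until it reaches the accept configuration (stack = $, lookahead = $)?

7

     Stack    Input    Action
  1  $ S      d d e $  expand S → A d N
  2  $ N d A  d d e $  expand A → ε
  3  $ N d    d d e $  match d
  4  $ N      d e $    expand N → L
  5  $ L      d e $    expand L → d e
  6  $ e d    d e $    match d
  7  $ e      e $      match e
Accept reached after 7 steps.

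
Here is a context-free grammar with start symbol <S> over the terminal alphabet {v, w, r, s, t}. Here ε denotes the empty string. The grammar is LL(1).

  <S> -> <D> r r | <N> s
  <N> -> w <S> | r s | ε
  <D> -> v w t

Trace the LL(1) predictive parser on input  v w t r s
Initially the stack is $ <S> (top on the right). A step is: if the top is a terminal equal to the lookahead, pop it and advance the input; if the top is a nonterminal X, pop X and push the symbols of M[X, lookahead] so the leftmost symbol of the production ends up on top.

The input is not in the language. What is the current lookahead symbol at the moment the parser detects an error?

s

step 1: stack=$ <S>  input=v w t r s $  — expand <S> -> <D> r r
step 2: stack=$ r r <D>  input=v w t r s $  — expand <D> -> v w t
step 3: stack=$ r r t w v  input=v w t r s $  — match v
step 4: stack=$ r r t w  input=w t r s $  — match w
step 5: stack=$ r r t  input=t r s $  — match t
step 6: stack=$ r r  input=r s $  — match r
step 7: stack=$ r  input=s $  — error: top is terminal r but lookahead is s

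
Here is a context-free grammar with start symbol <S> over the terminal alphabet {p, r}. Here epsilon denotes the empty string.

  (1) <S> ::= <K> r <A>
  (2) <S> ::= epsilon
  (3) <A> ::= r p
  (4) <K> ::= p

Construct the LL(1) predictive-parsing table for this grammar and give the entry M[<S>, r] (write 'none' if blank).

FIRST(<A>) = {r}
FIRST(<K>) = {p}
FIRST(<S>) = {epsilon, p}  (via <K> r <A>)
FOLLOW(<S>) includes $ since <S> is the start symbol.
FOLLOW(<S>): <S> appears on no right-hand side. Thus FOLLOW(<S>) = {$}.
For <S> ::= <K> r <A>: FIRST(<K> r <A>) = {p}, so it goes in M[<S>, t] for t ∈ {p}.
For <S> ::= epsilon: FIRST(epsilon) = {epsilon}, so it goes in M[<S>, t] for t ∈ {}; since epsilon ∈ FIRST, also for every t ∈ FOLLOW(<S>) = {$}.
None of these place a production in M[<S>, r].

none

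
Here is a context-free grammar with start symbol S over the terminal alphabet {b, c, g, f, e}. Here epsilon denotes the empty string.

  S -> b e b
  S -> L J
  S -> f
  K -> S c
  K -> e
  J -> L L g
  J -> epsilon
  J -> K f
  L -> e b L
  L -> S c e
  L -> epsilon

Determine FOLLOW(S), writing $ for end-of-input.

{$, c}

FIRST(S) = {epsilon, b, c, e, f, g}  (via L J)
FIRST(K) = {b, c, e, f, g}  (via S c)
FIRST(L) = {epsilon, b, c, e, f, g}  (via S c e)
FIRST(J) = {epsilon, b, c, e, f, g}  (via L L g, K f)
FOLLOW(S) includes $ since S is the start symbol.
FOLLOW(S): in K->S c, S is followed by c with FIRST {c}; in L->S c e, S is followed by c e with FIRST {c}. Thus FOLLOW(S) = {$, c}.
FOLLOW(K): in J->K f, K is followed by f with FIRST {f}. Thus FOLLOW(K) = {f}.
FOLLOW(J): in S->L J, the suffix after J is empty, so FOLLOW(J) ⊇ FOLLOW(S) = {$, c}. Thus FOLLOW(J) = {$, c}.
FOLLOW(L): in S->L J, L is followed by J with FIRST {epsilon, b, c, e, f, g}; in S->L J, the suffix after L is nullable, so FOLLOW(L) ⊇ FOLLOW(S) = {$, c}; in J->L L g (occurrence 1), L is followed by L g with FIRST {b, c, e, f, g}; in J->L L g (occurrence 2), L is followed by g with FIRST {g}; in L->e b L, the suffix after L is empty (adds nothing new). Thus FOLLOW(L) = {$, b, c, e, f, g}.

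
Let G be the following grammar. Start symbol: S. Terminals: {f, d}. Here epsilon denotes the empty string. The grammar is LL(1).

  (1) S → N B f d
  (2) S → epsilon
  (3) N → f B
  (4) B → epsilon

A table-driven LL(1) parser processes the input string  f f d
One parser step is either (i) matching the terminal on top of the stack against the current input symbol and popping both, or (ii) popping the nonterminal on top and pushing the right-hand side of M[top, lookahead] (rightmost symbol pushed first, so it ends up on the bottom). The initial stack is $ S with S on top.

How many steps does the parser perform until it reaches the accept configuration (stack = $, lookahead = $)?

step 1: stack=$ S  input=f f d $  — expand S → N B f d
step 2: stack=$ d f B N  input=f f d $  — expand N → f B
step 3: stack=$ d f B B f  input=f f d $  — match f
step 4: stack=$ d f B B  input=f d $  — expand B → epsilon
step 5: stack=$ d f B  input=f d $  — expand B → epsilon
step 6: stack=$ d f  input=f d $  — match f
step 7: stack=$ d  input=d $  — match d
Accept reached after 7 steps.

7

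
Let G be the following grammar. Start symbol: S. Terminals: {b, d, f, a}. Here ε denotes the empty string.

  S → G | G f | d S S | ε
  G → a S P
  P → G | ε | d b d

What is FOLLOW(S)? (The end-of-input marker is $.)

{$, a, d, f}

FIRST(G) = {a}
FIRST(S) = {ε, a, d}  (via G, G f)
FIRST(P) = {ε, a, d}  (via G)
FOLLOW(S) includes $ since S is the start symbol.
FOLLOW(S): in S→d S S (occurrence 1), S is followed by S with FIRST {ε, a, d}; in S→d S S (occurrence 1), the suffix after S is nullable (adds nothing new); in S→d S S (occurrence 2), the suffix after S is empty (adds nothing new); in G→a S P, S is followed by P with FIRST {ε, a, d}; in G→a S P, the suffix after S is nullable, so FOLLOW(S) ⊇ FOLLOW(G) = {$, a, d, f}. Thus FOLLOW(S) = {$, a, d, f}.
FOLLOW(G): in S→G, the suffix after G is empty, so FOLLOW(G) ⊇ FOLLOW(S) = {$, a, d, f}; in S→G f, G is followed by f with FIRST {f}; in P→G, the suffix after G is empty, so FOLLOW(G) ⊇ FOLLOW(P) = {$, a, d, f}. Thus FOLLOW(G) = {$, a, d, f}.
FOLLOW(P): in G→a S P, the suffix after P is empty, so FOLLOW(P) ⊇ FOLLOW(G) = {$, a, d, f}. Thus FOLLOW(P) = {$, a, d, f}.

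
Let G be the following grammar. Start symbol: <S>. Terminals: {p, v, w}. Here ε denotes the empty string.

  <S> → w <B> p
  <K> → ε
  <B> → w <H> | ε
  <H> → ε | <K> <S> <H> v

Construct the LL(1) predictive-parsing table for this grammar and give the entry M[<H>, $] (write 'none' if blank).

FIRST(<S>) = {w}
FIRST(<K>) = {ε}
FIRST(<B>) = {ε, w}
FIRST(<H>) = {ε, w}  (via <K> <S> <H> v)
FOLLOW(<S>) includes $ since <S> is the start symbol.
FOLLOW(<B>): in <S>→w <B> p, <B> is followed by p with FIRST {p}. Thus FOLLOW(<B>) = {p}.
FOLLOW(<H>): in <B>→w <H>, the suffix after <H> is empty, so FOLLOW(<H>) ⊇ FOLLOW(<B>) = {p}; in <H>→<K> <S> <H> v, <H> is followed by v with FIRST {v}. Thus FOLLOW(<H>) = {p, v}.
For <H> → ε: FIRST(ε) = {ε}, so it goes in M[<H>, t] for t ∈ {}; since ε ∈ FIRST, also for every t ∈ FOLLOW(<H>) = {p, v}.
For <H> → <K> <S> <H> v: FIRST(<K> <S> <H> v) = {w}, so it goes in M[<H>, t] for t ∈ {w}.
None of these place a production in M[<H>, $].

none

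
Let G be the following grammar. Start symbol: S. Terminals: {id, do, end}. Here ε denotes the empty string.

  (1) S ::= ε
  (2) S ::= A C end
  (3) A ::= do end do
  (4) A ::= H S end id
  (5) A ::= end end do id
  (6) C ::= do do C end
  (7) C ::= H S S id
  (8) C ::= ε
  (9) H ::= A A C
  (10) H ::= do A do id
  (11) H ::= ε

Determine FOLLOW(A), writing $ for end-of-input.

FIRST(S) = {ε, do, end}  (via A C end)
FIRST(A) = {do, end}  (via H S end id)
FIRST(H) = {ε, do, end}  (via A A C)
FIRST(C) = {ε, do, end, id}  (via H S S id)
FOLLOW(S) includes $ since S is the start symbol.
FOLLOW(S): in A::=H S end id, S is followed by end id with FIRST {end}; in C::=H S S id (occurrence 1), S is followed by S id with FIRST {do, end, id}; in C::=H S S id (occurrence 2), S is followed by id with FIRST {id}. Thus FOLLOW(S) = {$, do, end, id}.
FOLLOW(H): in A::=H S end id, H is followed by S end id with FIRST {do, end}; in C::=H S S id, H is followed by S S id with FIRST {do, end, id}. Thus FOLLOW(H) = {do, end, id}.
FOLLOW(A): in S::=A C end, A is followed by C end with FIRST {do, end, id}; in H::=A A C (occurrence 1), A is followed by A C with FIRST {do, end}; in H::=A A C (occurrence 2), A is followed by C with FIRST {ε, do, end, id}; in H::=A A C (occurrence 2), the suffix after A is nullable, so FOLLOW(A) ⊇ FOLLOW(H) = {do, end, id}; in H::=do A do id, A is followed by do id with FIRST {do}. Thus FOLLOW(A) = {do, end, id}.
FOLLOW(C): in S::=A C end, C is followed by end with FIRST {end}; in C::=do do C end, C is followed by end with FIRST {end}; in H::=A A C, the suffix after C is empty, so FOLLOW(C) ⊇ FOLLOW(H) = {do, end, id}. Thus FOLLOW(C) = {do, end, id}.

{do, end, id}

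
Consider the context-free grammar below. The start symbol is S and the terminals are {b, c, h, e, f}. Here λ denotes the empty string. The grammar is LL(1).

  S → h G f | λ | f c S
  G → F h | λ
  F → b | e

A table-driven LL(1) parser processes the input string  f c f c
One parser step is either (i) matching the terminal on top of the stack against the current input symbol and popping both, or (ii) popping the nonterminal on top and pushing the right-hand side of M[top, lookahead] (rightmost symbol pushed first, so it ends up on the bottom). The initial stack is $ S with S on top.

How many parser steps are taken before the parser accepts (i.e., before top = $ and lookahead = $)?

7

step 1: stack=$ S  input=f c f c $  — expand S → f c S
step 2: stack=$ S c f  input=f c f c $  — match f
step 3: stack=$ S c  input=c f c $  — match c
step 4: stack=$ S  input=f c $  — expand S → f c S
step 5: stack=$ S c f  input=f c $  — match f
step 6: stack=$ S c  input=c $  — match c
step 7: stack=$ S  input=$  — expand S → λ
Accept reached after 7 steps.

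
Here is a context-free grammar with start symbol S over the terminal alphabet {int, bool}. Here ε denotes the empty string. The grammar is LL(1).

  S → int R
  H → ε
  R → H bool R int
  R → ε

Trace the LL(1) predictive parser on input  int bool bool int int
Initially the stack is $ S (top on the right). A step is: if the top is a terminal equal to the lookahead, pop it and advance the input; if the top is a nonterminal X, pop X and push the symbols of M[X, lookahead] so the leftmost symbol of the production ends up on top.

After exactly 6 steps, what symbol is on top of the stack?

H

     Stack           Input                    Action
  1  $ S             int bool bool int int $  expand S → int R
  2  $ R int         int bool bool int int $  match int
  3  $ R             bool bool int int $      expand R → H bool R int
  4  $ int R bool H  bool bool int int $      expand H → ε
  5  $ int R bool    bool bool int int $      match bool
  6  $ int R         bool int int $           expand R → H bool R int
Stack after step 6: $ int int R bool H (top = H).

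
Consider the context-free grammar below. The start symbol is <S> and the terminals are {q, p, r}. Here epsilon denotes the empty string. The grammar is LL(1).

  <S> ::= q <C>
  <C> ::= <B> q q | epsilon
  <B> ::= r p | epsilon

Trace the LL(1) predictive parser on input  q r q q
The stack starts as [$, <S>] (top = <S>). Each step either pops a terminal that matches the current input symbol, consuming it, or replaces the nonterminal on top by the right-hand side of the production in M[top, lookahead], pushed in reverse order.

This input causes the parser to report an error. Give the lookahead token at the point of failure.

     Stack      Input      Action
  1  $ <S>      q r q q $  expand <S> ::= q <C>
  2  $ <C> q    q r q q $  match q
  3  $ <C>      r q q $    expand <C> ::= <B> q q
  4  $ q q <B>  r q q $    expand <B> ::= r p
  5  $ q q p r  r q q $    match r
  6  $ q q p    q q $      error: top is terminal p but lookahead is q

q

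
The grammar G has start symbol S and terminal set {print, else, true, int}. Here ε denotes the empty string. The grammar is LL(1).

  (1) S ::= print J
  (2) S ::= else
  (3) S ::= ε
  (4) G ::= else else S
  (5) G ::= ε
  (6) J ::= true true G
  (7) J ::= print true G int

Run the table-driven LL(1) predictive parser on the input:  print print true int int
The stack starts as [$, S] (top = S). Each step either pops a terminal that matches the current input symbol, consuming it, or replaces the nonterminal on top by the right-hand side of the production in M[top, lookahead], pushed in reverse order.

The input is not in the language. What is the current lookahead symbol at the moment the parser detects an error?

     Stack               Input                       Action
  1  $ S                 print print true int int $  expand S ::= print J
  2  $ J print           print print true int int $  match print
  3  $ J                 print true int int $        expand J ::= print true G int
  4  $ int G true print  print true int int $        match print
  5  $ int G true        true int int $              match true
  6  $ int G             int int $                   expand G ::= ε
  7  $ int               int int $                   match int
  8  $                   int $                       error: stack empty but input remains

int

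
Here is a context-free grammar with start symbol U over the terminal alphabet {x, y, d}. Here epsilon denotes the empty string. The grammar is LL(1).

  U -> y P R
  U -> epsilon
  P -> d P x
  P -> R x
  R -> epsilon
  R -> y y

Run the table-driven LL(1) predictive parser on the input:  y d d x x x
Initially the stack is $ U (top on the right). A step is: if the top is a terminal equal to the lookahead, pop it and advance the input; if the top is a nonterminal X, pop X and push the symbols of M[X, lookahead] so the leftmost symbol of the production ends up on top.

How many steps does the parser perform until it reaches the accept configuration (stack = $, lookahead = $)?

12

      Stack        Input          Action
   1  $ U          y d d x x x $  expand U -> y P R
   2  $ R P y      y d d x x x $  match y
   3  $ R P        d d x x x $    expand P -> d P x
   4  $ R x P d    d d x x x $    match d
   5  $ R x P      d x x x $      expand P -> d P x
   6  $ R x x P d  d x x x $      match d
   7  $ R x x P    x x x $        expand P -> R x
   8  $ R x x x R  x x x $        expand R -> epsilon
   9  $ R x x x    x x x $        match x
  10  $ R x x      x x $          match x
  11  $ R x        x $            match x
  12  $ R          $              expand R -> epsilon
Accept reached after 12 steps.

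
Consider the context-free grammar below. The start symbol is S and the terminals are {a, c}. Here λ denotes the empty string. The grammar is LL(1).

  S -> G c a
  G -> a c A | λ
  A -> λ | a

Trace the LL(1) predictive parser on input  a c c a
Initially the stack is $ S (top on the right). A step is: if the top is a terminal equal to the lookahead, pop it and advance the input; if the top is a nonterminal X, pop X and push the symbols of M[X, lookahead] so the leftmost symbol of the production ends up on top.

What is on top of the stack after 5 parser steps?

step 1: stack=$ S  input=a c c a $  — expand S -> G c a
step 2: stack=$ a c G  input=a c c a $  — expand G -> a c A
step 3: stack=$ a c A c a  input=a c c a $  — match a
step 4: stack=$ a c A c  input=c c a $  — match c
step 5: stack=$ a c A  input=c a $  — expand A -> λ
Stack after step 5: $ a c (top = c).

c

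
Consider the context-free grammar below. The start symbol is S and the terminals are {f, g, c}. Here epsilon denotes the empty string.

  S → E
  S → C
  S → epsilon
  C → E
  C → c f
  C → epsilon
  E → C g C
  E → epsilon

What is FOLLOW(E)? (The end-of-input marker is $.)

FIRST(S): from S→E we get {epsilon, c, g}; from S→C we get {epsilon, c, g}; from S→epsilon we get {epsilon}. So FIRST(S) = {epsilon, c, g}.
FIRST(C): from C→E we get {epsilon, c, g}; from C→c f we get {c}; from C→epsilon we get {epsilon}. So FIRST(C) = {epsilon, c, g}.
FIRST(E): from E→C g C we get {c, g}; from E→epsilon we get {epsilon}. So FIRST(E) = {epsilon, c, g}.
FOLLOW(S) includes $ since S is the start symbol.
FOLLOW(S): S appears on no right-hand side. Thus FOLLOW(S) = {$}.
FOLLOW(C): in S→C, the suffix after C is empty, so FOLLOW(C) ⊇ FOLLOW(S) = {$}; in E→C g C (occurrence 1), C is followed by g C with FIRST {g}; in E→C g C (occurrence 2), the suffix after C is empty, so FOLLOW(C) ⊇ FOLLOW(E) = {$, g}. Thus FOLLOW(C) = {$, g}.
FOLLOW(E): in S→E, the suffix after E is empty, so FOLLOW(E) ⊇ FOLLOW(S) = {$}; in C→E, the suffix after E is empty, so FOLLOW(E) ⊇ FOLLOW(C) = {$, g}. Thus FOLLOW(E) = {$, g}.

{$, g}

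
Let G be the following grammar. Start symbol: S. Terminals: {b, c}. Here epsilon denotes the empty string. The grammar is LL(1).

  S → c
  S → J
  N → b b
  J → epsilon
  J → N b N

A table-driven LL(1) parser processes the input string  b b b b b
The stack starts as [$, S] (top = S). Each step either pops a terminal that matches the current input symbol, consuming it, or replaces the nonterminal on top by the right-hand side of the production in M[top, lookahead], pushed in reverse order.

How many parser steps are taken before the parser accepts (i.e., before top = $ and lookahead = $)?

9

step 1: stack=$ S  input=b b b b b $  — expand S → J
step 2: stack=$ J  input=b b b b b $  — expand J → N b N
step 3: stack=$ N b N  input=b b b b b $  — expand N → b b
step 4: stack=$ N b b b  input=b b b b b $  — match b
step 5: stack=$ N b b  input=b b b b $  — match b
step 6: stack=$ N b  input=b b b $  — match b
step 7: stack=$ N  input=b b $  — expand N → b b
step 8: stack=$ b b  input=b b $  — match b
step 9: stack=$ b  input=b $  — match b
Accept reached after 9 steps.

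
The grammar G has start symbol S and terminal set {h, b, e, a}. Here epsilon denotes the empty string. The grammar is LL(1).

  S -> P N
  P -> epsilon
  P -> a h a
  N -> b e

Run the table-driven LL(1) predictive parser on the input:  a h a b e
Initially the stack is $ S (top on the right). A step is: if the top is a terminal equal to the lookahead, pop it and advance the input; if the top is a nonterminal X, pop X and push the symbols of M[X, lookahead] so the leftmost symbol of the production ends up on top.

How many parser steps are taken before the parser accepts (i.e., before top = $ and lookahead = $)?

step 1: stack=$ S  input=a h a b e $  — expand S -> P N
step 2: stack=$ N P  input=a h a b e $  — expand P -> a h a
step 3: stack=$ N a h a  input=a h a b e $  — match a
step 4: stack=$ N a h  input=h a b e $  — match h
step 5: stack=$ N a  input=a b e $  — match a
step 6: stack=$ N  input=b e $  — expand N -> b e
step 7: stack=$ e b  input=b e $  — match b
step 8: stack=$ e  input=e $  — match e
Accept reached after 8 steps.

8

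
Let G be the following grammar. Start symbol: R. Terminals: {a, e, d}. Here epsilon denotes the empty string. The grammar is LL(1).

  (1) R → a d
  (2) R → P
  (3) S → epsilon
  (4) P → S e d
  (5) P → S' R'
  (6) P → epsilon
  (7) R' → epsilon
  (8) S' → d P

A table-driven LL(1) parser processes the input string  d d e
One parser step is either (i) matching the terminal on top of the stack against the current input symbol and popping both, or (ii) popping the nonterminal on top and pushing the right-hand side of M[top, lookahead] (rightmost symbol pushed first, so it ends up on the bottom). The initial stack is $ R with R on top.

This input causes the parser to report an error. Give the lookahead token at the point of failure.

$

      Stack          Input    Action
   1  $ R            d d e $  expand R → P
   2  $ P            d d e $  expand P → S' R'
   3  $ R' S'        d d e $  expand S' → d P
   4  $ R' P d       d d e $  match d
   5  $ R' P         d e $    expand P → S' R'
   6  $ R' R' S'     d e $    expand S' → d P
   7  $ R' R' P d    d e $    match d
   8  $ R' R' P      e $      expand P → S e d
   9  $ R' R' d e S  e $      expand S → epsilon
  10  $ R' R' d e    e $      match e
  11  $ R' R' d      $        error: top is terminal d but lookahead is $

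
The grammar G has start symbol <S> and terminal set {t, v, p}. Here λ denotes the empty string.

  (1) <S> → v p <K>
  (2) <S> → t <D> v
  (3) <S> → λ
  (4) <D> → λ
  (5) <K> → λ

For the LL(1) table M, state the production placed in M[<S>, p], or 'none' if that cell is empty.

none

FIRST(<S>): from <S>→v p <K> we get {v}; from <S>→t <D> v we get {t}; from <S>→λ we get {λ}. So FIRST(<S>) = {λ, t, v}.
FIRST(<D>): from <D>→λ we get {λ}. So FIRST(<D>) = {λ}.
FIRST(<K>): from <K>→λ we get {λ}. So FIRST(<K>) = {λ}.
FOLLOW(<S>) includes $ since <S> is the start symbol.
FOLLOW(<S>): <S> appears on no right-hand side. Thus FOLLOW(<S>) = {$}.
For <S> → v p <K>: FIRST(v p <K>) = {v}, so it goes in M[<S>, t] for t ∈ {v}.
For <S> → t <D> v: FIRST(t <D> v) = {t}, so it goes in M[<S>, t] for t ∈ {t}.
For <S> → λ: FIRST(λ) = {λ}, so it goes in M[<S>, t] for t ∈ {}; since λ ∈ FIRST, also for every t ∈ FOLLOW(<S>) = {$}.
None of these place a production in M[<S>, p].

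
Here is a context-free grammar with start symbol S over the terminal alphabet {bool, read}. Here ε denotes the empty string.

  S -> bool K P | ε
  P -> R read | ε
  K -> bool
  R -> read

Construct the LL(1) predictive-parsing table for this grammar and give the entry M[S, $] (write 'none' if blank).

S -> ε

FIRST(S) = {ε, bool}
FIRST(K) = {bool}
FIRST(R) = {read}
FIRST(P) = {ε, read}  (via R read)
FOLLOW(S) includes $ since S is the start symbol.
FOLLOW(S): S appears on no right-hand side. Thus FOLLOW(S) = {$}.
For S -> bool K P: FIRST(bool K P) = {bool}, so it goes in M[S, t] for t ∈ {bool}.
For S -> ε: FIRST(ε) = {ε}, so it goes in M[S, t] for t ∈ {}; since ε ∈ FIRST, also for every t ∈ FOLLOW(S) = {$}.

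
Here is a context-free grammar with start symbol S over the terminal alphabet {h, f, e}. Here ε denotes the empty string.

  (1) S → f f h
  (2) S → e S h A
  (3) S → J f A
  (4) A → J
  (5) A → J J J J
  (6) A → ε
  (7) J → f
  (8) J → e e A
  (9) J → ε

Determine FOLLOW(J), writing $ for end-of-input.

{$, e, f, h}

FIRST(J) = {ε, e, f}
FIRST(S) = {e, f}  (via J f A)
FIRST(A) = {ε, e, f}  (via J, J J J J)
FOLLOW(S) includes $ since S is the start symbol.
FOLLOW(S): in S→e S h A, S is followed by h A with FIRST {h}. Thus FOLLOW(S) = {$, h}.
FOLLOW(A): in S→e S h A, the suffix after A is empty, so FOLLOW(A) ⊇ FOLLOW(S) = {$, h}; in S→J f A, the suffix after A is empty, so FOLLOW(A) ⊇ FOLLOW(S) = {$, h}; in J→e e A, the suffix after A is empty, so FOLLOW(A) ⊇ FOLLOW(J) = {$, e, f, h}. Thus FOLLOW(A) = {$, e, f, h}.
FOLLOW(J): in S→J f A, J is followed by f A with FIRST {f}; in A→J, the suffix after J is empty, so FOLLOW(J) ⊇ FOLLOW(A) = {$, e, f, h}; in A→J J J J (occurrence 1), J is followed by J J J with FIRST {ε, e, f}; in A→J J J J (occurrence 1), the suffix after J is nullable, so FOLLOW(J) ⊇ FOLLOW(A) = {$, e, f, h}; in A→J J J J (occurrence 2), J is followed by J J with FIRST {ε, e, f}; in A→J J J J (occurrence 2), the suffix after J is nullable, so FOLLOW(J) ⊇ FOLLOW(A) = {$, e, f, h}; in A→J J J J (occurrence 3), J is followed by J with FIRST {ε, e, f}; in A→J J J J (occurrence 3), the suffix after J is nullable, so FOLLOW(J) ⊇ FOLLOW(A) = {$, e, f, h}; in A→J J J J (occurrence 4), the suffix after J is empty, so FOLLOW(J) ⊇ FOLLOW(A) = {$, e, f, h}. Thus FOLLOW(J) = {$, e, f, h}.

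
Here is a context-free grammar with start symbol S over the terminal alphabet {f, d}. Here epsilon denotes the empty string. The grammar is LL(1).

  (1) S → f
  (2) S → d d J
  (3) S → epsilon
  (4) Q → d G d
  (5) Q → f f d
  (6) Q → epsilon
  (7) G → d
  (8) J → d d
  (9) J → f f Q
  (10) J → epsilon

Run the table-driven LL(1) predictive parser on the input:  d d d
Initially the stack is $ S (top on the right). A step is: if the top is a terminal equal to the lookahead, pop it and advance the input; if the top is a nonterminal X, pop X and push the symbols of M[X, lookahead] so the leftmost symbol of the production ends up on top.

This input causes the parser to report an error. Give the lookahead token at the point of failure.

step 1: stack=$ S  input=d d d $  — expand S → d d J
step 2: stack=$ J d d  input=d d d $  — match d
step 3: stack=$ J d  input=d d $  — match d
step 4: stack=$ J  input=d $  — expand J → d d
step 5: stack=$ d d  input=d $  — match d
step 6: stack=$ d  input=$  — error: top is terminal d but lookahead is $

$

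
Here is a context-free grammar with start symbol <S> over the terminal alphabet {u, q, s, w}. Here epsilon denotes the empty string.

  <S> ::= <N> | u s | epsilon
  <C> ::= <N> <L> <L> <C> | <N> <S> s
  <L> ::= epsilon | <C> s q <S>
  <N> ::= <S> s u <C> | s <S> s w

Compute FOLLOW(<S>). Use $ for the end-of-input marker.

{$, s, u}

FIRST(<S>) = {epsilon, s, u}  (via <N>)
FIRST(<N>) = {s, u}  (via <S> s u <C>)
FIRST(<C>) = {s, u}  (via <N> <L> <L> <C>, <N> <S> s)
FIRST(<L>) = {epsilon, s, u}  (via <C> s q <S>)
FOLLOW(<S>) includes $ since <S> is the start symbol.
FOLLOW(<L>): in <C>::=<N> <L> <L> <C> (occurrence 1), <L> is followed by <L> <C> with FIRST {s, u}; in <C>::=<N> <L> <L> <C> (occurrence 2), <L> is followed by <C> with FIRST {s, u}. Thus FOLLOW(<L>) = {s, u}.
FOLLOW(<S>): in <C>::=<N> <S> s, <S> is followed by s with FIRST {s}; in <L>::=<C> s q <S>, the suffix after <S> is empty, so FOLLOW(<S>) ⊇ FOLLOW(<L>) = {s, u}; in <N>::=<S> s u <C>, <S> is followed by s u <C> with FIRST {s}; in <N>::=s <S> s w, <S> is followed by s w with FIRST {s}. Thus FOLLOW(<S>) = {$, s, u}.
FOLLOW(<N>): in <S>::=<N>, the suffix after <N> is empty, so FOLLOW(<N>) ⊇ FOLLOW(<S>) = {$, s, u}; in <C>::=<N> <L> <L> <C>, <N> is followed by <L> <L> <C> with FIRST {s, u}; in <C>::=<N> <S> s, <N> is followed by <S> s with FIRST {s, u}. Thus FOLLOW(<N>) = {$, s, u}.
FOLLOW(<C>): in <C>::=<N> <L> <L> <C>, the suffix after <C> is empty (adds nothing new); in <L>::=<C> s q <S>, <C> is followed by s q <S> with FIRST {s}; in <N>::=<S> s u <C>, the suffix after <C> is empty, so FOLLOW(<C>) ⊇ FOLLOW(<N>) = {$, s, u}. Thus FOLLOW(<C>) = {$, s, u}.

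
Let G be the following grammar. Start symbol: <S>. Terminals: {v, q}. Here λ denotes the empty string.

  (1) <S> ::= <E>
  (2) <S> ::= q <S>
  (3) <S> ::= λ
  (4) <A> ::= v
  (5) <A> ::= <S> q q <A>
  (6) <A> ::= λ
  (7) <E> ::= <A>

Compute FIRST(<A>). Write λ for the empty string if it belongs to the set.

FIRST(<S>): from <S>::=<E> we get {λ, q, v}; from <S>::=q <S> we get {q}; from <S>::=λ we get {λ}. So FIRST(<S>) = {λ, q, v}.
FIRST(<A>): from <A>::=v we get {v}; from <A>::=<S> q q <A> we get {q, v}; from <A>::=λ we get {λ}. So FIRST(<A>) = {λ, q, v}.
FIRST(<E>): from <E>::=<A> we get {λ, q, v}. So FIRST(<E>) = {λ, q, v}.

{λ, q, v}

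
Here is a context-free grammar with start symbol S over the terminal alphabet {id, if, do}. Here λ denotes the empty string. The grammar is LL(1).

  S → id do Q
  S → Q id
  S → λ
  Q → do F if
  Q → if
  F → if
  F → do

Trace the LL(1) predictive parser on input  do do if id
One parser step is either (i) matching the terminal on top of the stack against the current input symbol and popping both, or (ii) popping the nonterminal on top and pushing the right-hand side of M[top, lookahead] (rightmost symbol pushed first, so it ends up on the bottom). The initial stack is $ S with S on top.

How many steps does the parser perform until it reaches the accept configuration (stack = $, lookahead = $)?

7

     Stack         Input          Action
  1  $ S           do do if id $  expand S → Q id
  2  $ id Q        do do if id $  expand Q → do F if
  3  $ id if F do  do do if id $  match do
  4  $ id if F     do if id $     expand F → do
  5  $ id if do    do if id $     match do
  6  $ id if       if id $        match if
  7  $ id          id $           match id
Accept reached after 7 steps.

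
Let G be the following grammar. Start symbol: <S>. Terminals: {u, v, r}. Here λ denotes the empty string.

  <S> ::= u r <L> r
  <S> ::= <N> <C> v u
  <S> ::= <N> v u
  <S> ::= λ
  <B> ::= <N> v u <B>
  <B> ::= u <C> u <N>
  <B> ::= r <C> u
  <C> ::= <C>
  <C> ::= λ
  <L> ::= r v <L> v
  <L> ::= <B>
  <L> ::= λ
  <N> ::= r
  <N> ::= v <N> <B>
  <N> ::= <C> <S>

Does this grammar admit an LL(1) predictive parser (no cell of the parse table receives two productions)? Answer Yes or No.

No

FIRST(<S>) = {λ, r, u, v}
FIRST(<B>) = {r, u, v}
FIRST(<C>) = {λ}
FIRST(<L>) = {λ, r, u, v}
FIRST(<N>) = {λ, r, u, v}
FOLLOW(<S>) = {$, r, u, v}
FOLLOW(<B>) = {r, u, v}
FOLLOW(<C>) = {r, u, v}
FOLLOW(<L>) = {r, v}
FOLLOW(<N>) = {r, u, v}
Cell M[<B>, r] receives both <B> ::= <N> v u <B> and <B> ::= r <C> u — the grammar is not LL(1).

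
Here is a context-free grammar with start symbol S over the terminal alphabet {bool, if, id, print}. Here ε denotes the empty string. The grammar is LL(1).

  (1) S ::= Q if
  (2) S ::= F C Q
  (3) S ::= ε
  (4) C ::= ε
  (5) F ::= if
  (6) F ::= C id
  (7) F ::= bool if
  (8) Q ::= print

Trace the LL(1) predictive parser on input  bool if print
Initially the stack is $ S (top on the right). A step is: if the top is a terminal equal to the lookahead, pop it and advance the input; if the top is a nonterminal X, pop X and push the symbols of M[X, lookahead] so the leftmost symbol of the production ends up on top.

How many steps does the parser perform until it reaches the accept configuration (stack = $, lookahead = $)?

7

     Stack          Input            Action
  1  $ S            bool if print $  expand S ::= F C Q
  2  $ Q C F        bool if print $  expand F ::= bool if
  3  $ Q C if bool  bool if print $  match bool
  4  $ Q C if       if print $       match if
  5  $ Q C          print $          expand C ::= ε
  6  $ Q            print $          expand Q ::= print
  7  $ print        print $          match print
Accept reached after 7 steps.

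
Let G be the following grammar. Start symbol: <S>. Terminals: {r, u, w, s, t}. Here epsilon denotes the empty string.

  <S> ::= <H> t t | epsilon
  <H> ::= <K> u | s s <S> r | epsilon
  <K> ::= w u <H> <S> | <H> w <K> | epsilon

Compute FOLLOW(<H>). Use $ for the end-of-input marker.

FIRST(<S>) = {epsilon, s, t, u, w}  (via <H> t t)
FIRST(<H>) = {epsilon, s, u, w}  (via <K> u)
FIRST(<K>) = {epsilon, s, u, w}  (via <H> w <K>)
FOLLOW(<S>) includes $ since <S> is the start symbol.
FOLLOW(<K>): in <H>::=<K> u, <K> is followed by u with FIRST {u}; in <K>::=<H> w <K>, the suffix after <K> is empty (adds nothing new). Thus FOLLOW(<K>) = {u}.
FOLLOW(<S>): in <H>::=s s <S> r, <S> is followed by r with FIRST {r}; in <K>::=w u <H> <S>, the suffix after <S> is empty, so FOLLOW(<S>) ⊇ FOLLOW(<K>) = {u}. Thus FOLLOW(<S>) = {$, r, u}.
FOLLOW(<H>): in <S>::=<H> t t, <H> is followed by t t with FIRST {t}; in <K>::=w u <H> <S>, <H> is followed by <S> with FIRST {epsilon, s, t, u, w}; in <K>::=w u <H> <S>, the suffix after <H> is nullable, so FOLLOW(<H>) ⊇ FOLLOW(<K>) = {u}; in <K>::=<H> w <K>, <H> is followed by w <K> with FIRST {w}. Thus FOLLOW(<H>) = {s, t, u, w}.

{s, t, u, w}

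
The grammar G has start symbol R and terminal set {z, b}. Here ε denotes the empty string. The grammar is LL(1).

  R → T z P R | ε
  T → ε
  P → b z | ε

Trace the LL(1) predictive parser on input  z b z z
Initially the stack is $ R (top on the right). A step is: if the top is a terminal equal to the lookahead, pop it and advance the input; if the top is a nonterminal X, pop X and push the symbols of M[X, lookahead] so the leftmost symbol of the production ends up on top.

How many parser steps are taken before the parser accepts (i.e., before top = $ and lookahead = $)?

11

step 1: stack=$ R  input=z b z z $  — expand R → T z P R
step 2: stack=$ R P z T  input=z b z z $  — expand T → ε
step 3: stack=$ R P z  input=z b z z $  — match z
step 4: stack=$ R P  input=b z z $  — expand P → b z
step 5: stack=$ R z b  input=b z z $  — match b
step 6: stack=$ R z  input=z z $  — match z
step 7: stack=$ R  input=z $  — expand R → T z P R
step 8: stack=$ R P z T  input=z $  — expand T → ε
step 9: stack=$ R P z  input=z $  — match z
step 10: stack=$ R P  input=$  — expand P → ε
step 11: stack=$ R  input=$  — expand R → ε
Accept reached after 11 steps.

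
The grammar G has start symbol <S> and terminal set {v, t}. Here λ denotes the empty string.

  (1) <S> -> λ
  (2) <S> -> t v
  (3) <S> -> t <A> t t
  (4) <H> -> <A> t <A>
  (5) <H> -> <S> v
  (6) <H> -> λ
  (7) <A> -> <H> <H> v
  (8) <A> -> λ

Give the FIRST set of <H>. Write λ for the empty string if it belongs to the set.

{λ, t, v}

FIRST(<S>) = {λ, t}
FIRST(<H>) = {λ, t, v}  (via <A> t <A>, <S> v)
FIRST(<A>) = {λ, t, v}  (via <H> <H> v)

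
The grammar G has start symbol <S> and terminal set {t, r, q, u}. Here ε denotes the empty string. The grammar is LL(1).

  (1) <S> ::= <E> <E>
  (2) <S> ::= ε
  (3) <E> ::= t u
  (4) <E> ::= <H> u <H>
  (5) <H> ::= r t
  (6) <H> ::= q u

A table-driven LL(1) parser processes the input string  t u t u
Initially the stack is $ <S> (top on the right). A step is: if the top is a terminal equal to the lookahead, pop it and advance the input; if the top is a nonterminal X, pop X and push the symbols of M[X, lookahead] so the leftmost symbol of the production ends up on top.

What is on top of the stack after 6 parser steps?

step 1: stack=$ <S>  input=t u t u $  — expand <S> ::= <E> <E>
step 2: stack=$ <E> <E>  input=t u t u $  — expand <E> ::= t u
step 3: stack=$ <E> u t  input=t u t u $  — match t
step 4: stack=$ <E> u  input=u t u $  — match u
step 5: stack=$ <E>  input=t u $  — expand <E> ::= t u
step 6: stack=$ u t  input=t u $  — match t
Stack after step 6: $ u (top = u).

u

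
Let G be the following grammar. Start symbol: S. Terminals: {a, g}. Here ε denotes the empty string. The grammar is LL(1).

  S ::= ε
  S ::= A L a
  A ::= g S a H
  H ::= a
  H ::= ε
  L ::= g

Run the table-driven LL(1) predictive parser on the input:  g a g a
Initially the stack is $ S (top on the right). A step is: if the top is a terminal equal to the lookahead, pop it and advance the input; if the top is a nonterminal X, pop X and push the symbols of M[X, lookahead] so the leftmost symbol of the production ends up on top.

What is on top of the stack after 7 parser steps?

step 1: stack=$ S  input=g a g a $  — expand S ::= A L a
step 2: stack=$ a L A  input=g a g a $  — expand A ::= g S a H
step 3: stack=$ a L H a S g  input=g a g a $  — match g
step 4: stack=$ a L H a S  input=a g a $  — expand S ::= ε
step 5: stack=$ a L H a  input=a g a $  — match a
step 6: stack=$ a L H  input=g a $  — expand H ::= ε
step 7: stack=$ a L  input=g a $  — expand L ::= g
Stack after step 7: $ a g (top = g).

g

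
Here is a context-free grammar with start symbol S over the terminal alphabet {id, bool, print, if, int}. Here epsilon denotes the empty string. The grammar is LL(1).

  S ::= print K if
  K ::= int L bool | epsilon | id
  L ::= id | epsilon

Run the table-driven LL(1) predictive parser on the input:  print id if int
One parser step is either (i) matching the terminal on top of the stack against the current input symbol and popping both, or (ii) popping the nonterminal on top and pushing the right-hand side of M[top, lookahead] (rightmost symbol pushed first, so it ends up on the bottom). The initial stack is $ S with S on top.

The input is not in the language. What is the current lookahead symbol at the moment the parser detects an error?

step 1: stack=$ S  input=print id if int $  — expand S ::= print K if
step 2: stack=$ if K print  input=print id if int $  — match print
step 3: stack=$ if K  input=id if int $  — expand K ::= id
step 4: stack=$ if id  input=id if int $  — match id
step 5: stack=$ if  input=if int $  — match if
step 6: stack=$  input=int $  — error: stack empty but input remains

int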